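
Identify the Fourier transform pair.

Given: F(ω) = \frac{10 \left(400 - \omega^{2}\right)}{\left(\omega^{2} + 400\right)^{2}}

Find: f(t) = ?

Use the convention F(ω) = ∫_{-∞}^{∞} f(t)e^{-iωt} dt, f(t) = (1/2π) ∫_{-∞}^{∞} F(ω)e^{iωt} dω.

f(t) = 5 e^{- 20 \left|{t}\right|} \left|{t}\right|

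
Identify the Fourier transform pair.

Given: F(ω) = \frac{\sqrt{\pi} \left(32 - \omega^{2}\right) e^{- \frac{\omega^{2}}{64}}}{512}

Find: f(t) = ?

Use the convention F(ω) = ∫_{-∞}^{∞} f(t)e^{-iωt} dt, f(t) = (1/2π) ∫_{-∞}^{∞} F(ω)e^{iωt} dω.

f(t) = 8 t^{2} e^{- 16 t^{2}}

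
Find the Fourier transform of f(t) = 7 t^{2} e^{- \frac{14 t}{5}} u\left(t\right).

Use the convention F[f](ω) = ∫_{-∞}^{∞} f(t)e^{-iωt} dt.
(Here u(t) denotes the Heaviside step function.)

F(ω) = \frac{1750}{\left(5 i \omega + 14\right)^{3}}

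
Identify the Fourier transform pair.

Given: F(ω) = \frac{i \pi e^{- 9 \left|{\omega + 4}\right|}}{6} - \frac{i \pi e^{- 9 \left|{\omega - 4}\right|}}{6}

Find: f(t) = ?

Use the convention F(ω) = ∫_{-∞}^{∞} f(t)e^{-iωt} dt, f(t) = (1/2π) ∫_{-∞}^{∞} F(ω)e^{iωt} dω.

f(t) = \frac{3 \sin{\left(4 t \right)}}{t^{2} + 81}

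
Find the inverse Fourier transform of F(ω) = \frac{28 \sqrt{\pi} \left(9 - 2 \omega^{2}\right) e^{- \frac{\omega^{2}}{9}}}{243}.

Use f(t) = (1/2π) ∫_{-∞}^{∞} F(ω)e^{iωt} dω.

f(t) = 7 t^{2} e^{- \frac{9 t^{2}}{4}}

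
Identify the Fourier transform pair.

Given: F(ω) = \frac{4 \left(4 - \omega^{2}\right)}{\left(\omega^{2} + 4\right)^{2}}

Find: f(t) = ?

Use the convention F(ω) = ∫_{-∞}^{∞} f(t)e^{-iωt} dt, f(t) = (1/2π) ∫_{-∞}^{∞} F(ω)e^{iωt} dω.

f(t) = 2 e^{- 2 \left|{t}\right|} \left|{t}\right|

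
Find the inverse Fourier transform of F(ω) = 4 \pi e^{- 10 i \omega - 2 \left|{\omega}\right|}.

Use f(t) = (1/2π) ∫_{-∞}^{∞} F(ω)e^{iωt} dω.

f(t) = \frac{8}{\left(t - 10\right)^{2} + 4}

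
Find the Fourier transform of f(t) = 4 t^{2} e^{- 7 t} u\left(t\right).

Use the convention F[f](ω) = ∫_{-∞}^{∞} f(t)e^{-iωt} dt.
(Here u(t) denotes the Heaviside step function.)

F(ω) = \frac{8}{\left(i \omega + 7\right)^{3}}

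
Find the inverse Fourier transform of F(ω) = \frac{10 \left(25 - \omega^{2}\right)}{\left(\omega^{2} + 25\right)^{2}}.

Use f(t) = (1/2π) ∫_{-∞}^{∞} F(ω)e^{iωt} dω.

f(t) = 5 e^{- 5 \left|{t}\right|} \left|{t}\right|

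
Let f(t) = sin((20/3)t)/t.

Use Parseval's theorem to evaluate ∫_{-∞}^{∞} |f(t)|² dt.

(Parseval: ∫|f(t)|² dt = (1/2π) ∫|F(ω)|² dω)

∫|f(t)|² dt = \frac{20 \pi}{3}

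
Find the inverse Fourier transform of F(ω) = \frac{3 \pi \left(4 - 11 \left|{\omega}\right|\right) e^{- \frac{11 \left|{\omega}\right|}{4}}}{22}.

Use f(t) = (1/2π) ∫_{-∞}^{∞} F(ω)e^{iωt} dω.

f(t) = \frac{3 t^{2}}{\left(t^{2} + \frac{121}{16}\right)^{2}}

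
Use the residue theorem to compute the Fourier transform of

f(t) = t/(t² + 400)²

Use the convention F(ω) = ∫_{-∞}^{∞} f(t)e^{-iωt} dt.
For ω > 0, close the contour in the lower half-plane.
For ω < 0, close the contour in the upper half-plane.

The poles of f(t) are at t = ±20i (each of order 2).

Let g(z) = f(z)e^{-iωz}; for large |z| the factor e^{-iωz} decays in the lower half-plane when ω > 0 and in the upper half-plane when ω < 0.

Case ω > 0 (lower half-plane, clockwise contour ⇒ F(ω) = -2πi·ΣRes):
  Res_{z = - 20 i} g(z) = \frac{\omega e^{- 20 \omega}}{80} (pole of order 2)
  F(ω) = -2πi·ΣRes = - \frac{i \pi \omega e^{- 20 \omega}}{40}

Case ω < 0 (upper half-plane, counterclockwise contour ⇒ F(ω) = +2πi·ΣRes):
  Res_{z = 20 i} g(z) = - \frac{\omega e^{20 \omega}}{80} (pole of order 2)
  F(ω) = 2πi·ΣRes = - \frac{i \pi \omega e^{20 \omega}}{40}

Both cases combine into a single formula in |ω|:

F(ω) = - \frac{i \pi \omega e^{- 20 \left|{\omega}\right|}}{40}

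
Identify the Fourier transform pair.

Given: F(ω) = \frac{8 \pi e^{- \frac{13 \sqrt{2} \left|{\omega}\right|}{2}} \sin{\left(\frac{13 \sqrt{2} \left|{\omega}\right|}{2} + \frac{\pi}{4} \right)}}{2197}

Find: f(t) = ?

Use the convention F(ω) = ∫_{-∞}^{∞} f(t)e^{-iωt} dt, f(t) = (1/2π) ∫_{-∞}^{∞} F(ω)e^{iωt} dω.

f(t) = \frac{8}{t^{4} + 28561}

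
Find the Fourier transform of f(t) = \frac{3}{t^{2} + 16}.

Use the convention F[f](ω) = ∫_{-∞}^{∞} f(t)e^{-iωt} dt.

F(ω) = \frac{3 \pi e^{- 4 \left|{\omega}\right|}}{4}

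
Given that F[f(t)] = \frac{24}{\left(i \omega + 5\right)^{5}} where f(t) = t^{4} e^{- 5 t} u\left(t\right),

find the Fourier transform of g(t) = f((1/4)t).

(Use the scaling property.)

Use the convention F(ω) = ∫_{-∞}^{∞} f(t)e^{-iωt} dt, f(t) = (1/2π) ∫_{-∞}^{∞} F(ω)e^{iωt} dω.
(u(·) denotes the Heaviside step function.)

F[g](ω) = \frac{96}{\left(4 i \omega + 5\right)^{5}}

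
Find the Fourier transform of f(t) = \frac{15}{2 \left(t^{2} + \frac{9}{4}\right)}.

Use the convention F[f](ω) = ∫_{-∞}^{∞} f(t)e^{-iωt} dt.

F(ω) = 5 \pi e^{- \frac{3 \left|{\omega}\right|}{2}}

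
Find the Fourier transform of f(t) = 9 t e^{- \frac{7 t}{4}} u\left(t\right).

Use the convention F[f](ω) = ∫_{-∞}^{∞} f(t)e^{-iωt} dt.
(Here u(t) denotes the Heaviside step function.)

F(ω) = \frac{144}{\left(4 i \omega + 7\right)^{2}}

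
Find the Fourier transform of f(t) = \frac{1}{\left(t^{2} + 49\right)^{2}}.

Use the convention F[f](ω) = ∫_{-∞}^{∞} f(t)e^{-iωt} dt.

F(ω) = \frac{\pi \left(7 \left|{\omega}\right| + 1\right) e^{- 7 \left|{\omega}\right|}}{686}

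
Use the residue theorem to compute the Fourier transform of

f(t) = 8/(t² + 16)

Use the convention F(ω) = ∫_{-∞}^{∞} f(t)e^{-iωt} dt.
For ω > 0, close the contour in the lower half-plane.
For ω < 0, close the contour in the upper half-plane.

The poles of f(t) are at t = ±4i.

Let g(z) = f(z)e^{-iωz}; for large |z| the factor e^{-iωz} decays in the lower half-plane when ω > 0 and in the upper half-plane when ω < 0.

Case ω > 0 (lower half-plane, clockwise contour ⇒ F(ω) = -2πi·ΣRes):
  Res_{z = - 4 i} g(z) = i e^{- 4 \omega}
  F(ω) = -2πi·ΣRes = 2 \pi e^{- 4 \omega}

Case ω < 0 (upper half-plane, counterclockwise contour ⇒ F(ω) = +2πi·ΣRes):
  Res_{z = 4 i} g(z) = - i e^{4 \omega}
  F(ω) = 2πi·ΣRes = 2 \pi e^{4 \omega}

Both cases combine into a single formula in |ω|:

F(ω) = 2 \pi e^{- 4 \left|{\omega}\right|}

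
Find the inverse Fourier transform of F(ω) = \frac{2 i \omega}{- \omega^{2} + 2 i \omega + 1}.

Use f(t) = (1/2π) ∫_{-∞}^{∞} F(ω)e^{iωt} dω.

f(t) = 2 \left(1 - t\right) e^{- t} u\left(t\right)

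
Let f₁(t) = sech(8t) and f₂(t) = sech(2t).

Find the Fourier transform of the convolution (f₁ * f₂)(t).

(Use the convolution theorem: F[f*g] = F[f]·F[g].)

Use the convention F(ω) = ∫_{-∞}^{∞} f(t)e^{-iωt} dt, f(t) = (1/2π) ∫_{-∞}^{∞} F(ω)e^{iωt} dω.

F[f₁*f₂](ω) = \frac{\pi^{2}}{16 \cosh{\left(\frac{\pi \omega}{16} \right)} \cosh{\left(\frac{\pi \omega}{4} \right)}}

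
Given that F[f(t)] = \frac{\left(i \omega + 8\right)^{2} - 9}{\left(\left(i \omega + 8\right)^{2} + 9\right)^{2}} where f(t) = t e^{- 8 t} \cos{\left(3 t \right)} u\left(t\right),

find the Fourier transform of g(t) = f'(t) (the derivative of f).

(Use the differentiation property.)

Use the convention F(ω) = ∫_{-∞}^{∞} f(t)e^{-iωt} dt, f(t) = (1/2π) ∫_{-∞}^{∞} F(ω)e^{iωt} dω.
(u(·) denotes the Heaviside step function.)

F[g](ω) = \frac{i \omega \left(\left(i \omega + 8\right)^{2} - 9\right)}{\left(\left(i \omega + 8\right)^{2} + 9\right)^{2}}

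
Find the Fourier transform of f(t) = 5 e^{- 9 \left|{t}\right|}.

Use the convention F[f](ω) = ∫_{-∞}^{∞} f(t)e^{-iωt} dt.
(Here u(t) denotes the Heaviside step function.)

F(ω) = \frac{90}{\omega^{2} + 81}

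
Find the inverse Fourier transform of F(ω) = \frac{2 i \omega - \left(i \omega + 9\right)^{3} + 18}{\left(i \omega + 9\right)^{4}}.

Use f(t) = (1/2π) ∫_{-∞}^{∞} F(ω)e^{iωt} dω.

f(t) = \left(t^{2} - 1\right) e^{- 9 t} u\left(t\right)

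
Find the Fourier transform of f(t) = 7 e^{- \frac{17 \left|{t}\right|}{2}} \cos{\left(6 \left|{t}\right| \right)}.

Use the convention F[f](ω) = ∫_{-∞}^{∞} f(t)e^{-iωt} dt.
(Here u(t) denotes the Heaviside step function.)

F(ω) = \frac{476 \left(4 \omega^{2} + 433\right)}{16 \omega^{4} + 1160 \omega^{2} + 187489}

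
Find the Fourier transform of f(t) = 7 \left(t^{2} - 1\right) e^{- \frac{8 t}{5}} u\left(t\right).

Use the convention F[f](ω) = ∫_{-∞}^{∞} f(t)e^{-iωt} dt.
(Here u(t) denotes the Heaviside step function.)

F(ω) = \frac{35 \left(250 i \omega - \left(5 i \omega + 8\right)^{3} + 400\right)}{\left(5 i \omega + 8\right)^{4}}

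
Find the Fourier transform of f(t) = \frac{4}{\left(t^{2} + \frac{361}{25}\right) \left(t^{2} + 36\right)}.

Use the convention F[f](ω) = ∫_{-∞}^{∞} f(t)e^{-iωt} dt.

F(ω) = - \frac{50 \pi e^{- 6 \left|{\omega}\right|}}{1617} + \frac{500 \pi e^{- \frac{19 \left|{\omega}\right|}{5}}}{10241}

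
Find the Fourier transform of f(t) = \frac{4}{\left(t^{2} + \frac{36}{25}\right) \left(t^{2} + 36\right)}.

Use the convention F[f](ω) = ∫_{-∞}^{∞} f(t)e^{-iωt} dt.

F(ω) = - \frac{25 \pi e^{- 6 \left|{\omega}\right|}}{1296} + \frac{125 \pi e^{- \frac{6 \left|{\omega}\right|}{5}}}{1296}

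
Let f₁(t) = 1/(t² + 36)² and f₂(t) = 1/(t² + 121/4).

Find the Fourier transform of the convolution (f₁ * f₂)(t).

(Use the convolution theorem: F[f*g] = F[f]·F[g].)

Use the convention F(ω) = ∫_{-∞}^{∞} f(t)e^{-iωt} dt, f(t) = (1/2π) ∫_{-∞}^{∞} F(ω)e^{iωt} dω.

F[f₁*f₂](ω) = \frac{\pi^{2} \left(6 \left|{\omega}\right| + 1\right) e^{- \frac{23 \left|{\omega}\right|}{2}}}{2376}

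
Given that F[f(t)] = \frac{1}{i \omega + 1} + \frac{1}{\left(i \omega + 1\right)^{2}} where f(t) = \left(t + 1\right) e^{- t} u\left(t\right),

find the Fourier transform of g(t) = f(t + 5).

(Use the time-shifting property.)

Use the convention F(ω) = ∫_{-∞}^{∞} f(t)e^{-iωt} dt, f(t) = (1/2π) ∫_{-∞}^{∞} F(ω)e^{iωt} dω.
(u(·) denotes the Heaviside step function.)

F[g](ω) = \frac{\left(- i \omega - 2\right) e^{5 i \omega}}{\omega^{2} - 2 i \omega - 1}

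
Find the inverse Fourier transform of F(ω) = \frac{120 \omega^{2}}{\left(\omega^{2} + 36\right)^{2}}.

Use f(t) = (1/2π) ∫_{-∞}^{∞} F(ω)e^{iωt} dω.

f(t) = 5 \left(1 - 6 \left|{t}\right|\right) e^{- 6 \left|{t}\right|}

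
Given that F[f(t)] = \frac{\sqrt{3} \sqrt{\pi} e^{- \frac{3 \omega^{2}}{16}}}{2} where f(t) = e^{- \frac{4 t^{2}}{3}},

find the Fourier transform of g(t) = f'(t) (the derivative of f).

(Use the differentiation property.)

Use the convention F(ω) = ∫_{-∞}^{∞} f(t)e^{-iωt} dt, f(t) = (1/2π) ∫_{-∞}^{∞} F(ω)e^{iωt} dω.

F[g](ω) = \frac{\sqrt{3} i \sqrt{\pi} \omega e^{- \frac{3 \omega^{2}}{16}}}{2}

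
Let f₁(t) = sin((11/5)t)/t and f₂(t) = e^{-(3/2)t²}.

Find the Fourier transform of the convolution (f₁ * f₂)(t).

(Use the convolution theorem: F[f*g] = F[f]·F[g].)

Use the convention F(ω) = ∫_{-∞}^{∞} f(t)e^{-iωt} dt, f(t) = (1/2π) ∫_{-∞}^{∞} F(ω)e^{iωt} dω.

F[f₁*f₂](ω) = \begin{cases} \frac{\sqrt{6} \pi^{\frac{3}{2}} e^{- \frac{\omega^{2}}{6}}}{3} & \text{for}\: \omega > - \frac{11}{5} \wedge \omega < \frac{11}{5} \\0 & \text{otherwise} \end{cases}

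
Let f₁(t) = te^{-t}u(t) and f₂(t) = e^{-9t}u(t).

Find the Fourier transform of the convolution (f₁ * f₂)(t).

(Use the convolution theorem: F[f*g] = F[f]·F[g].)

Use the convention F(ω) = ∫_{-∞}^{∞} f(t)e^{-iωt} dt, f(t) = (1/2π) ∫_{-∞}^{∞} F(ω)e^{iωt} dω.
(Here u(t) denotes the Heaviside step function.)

F[f₁*f₂](ω) = \frac{1}{\left(i \omega + 1\right)^{2} \left(i \omega + 9\right)}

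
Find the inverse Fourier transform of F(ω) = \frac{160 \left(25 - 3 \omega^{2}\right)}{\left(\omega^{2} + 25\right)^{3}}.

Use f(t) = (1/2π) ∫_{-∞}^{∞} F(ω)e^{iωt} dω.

f(t) = 8 t^{2} e^{- 5 \left|{t}\right|}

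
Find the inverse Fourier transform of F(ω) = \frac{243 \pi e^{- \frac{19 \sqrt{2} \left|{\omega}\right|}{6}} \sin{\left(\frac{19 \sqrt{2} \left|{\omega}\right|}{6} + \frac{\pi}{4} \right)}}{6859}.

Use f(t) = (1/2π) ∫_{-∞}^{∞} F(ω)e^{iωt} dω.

f(t) = \frac{9}{t^{4} + \frac{130321}{81}}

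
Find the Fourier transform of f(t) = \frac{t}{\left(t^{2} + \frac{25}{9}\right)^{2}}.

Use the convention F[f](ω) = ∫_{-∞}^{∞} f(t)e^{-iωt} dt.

F(ω) = - \frac{3 i \pi \omega e^{- \frac{5 \left|{\omega}\right|}{3}}}{10}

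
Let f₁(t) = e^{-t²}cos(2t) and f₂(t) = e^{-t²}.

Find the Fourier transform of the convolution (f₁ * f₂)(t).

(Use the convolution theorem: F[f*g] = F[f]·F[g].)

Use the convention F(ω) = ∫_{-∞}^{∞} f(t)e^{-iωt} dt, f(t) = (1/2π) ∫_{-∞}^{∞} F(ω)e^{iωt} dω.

F[f₁*f₂](ω) = \pi e^{- \frac{\omega^{2}}{2} - 1} \cosh{\left(\omega \right)}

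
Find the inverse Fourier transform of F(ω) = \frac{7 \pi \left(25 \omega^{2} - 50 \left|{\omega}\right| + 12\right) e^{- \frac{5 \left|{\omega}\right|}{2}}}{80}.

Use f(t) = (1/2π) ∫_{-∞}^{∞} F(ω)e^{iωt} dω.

f(t) = \frac{7 t^{4}}{\left(t^{2} + \frac{25}{4}\right)^{3}}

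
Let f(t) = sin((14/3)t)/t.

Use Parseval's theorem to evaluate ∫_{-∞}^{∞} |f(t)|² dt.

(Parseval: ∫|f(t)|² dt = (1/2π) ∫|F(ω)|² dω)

∫|f(t)|² dt = \frac{14 \pi}{3}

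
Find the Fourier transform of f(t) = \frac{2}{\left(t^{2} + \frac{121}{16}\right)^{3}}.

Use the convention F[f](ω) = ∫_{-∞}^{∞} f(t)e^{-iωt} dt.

F(ω) = \frac{16 \pi \left(121 \omega^{2} + 132 \left|{\omega}\right| + 48\right) e^{- \frac{11 \left|{\omega}\right|}{4}}}{161051}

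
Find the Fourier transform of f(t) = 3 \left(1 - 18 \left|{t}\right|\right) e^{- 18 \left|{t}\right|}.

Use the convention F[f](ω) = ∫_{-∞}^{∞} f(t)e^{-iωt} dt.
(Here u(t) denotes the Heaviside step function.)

F(ω) = \frac{216 \omega^{2}}{\left(\omega^{2} + 324\right)^{2}}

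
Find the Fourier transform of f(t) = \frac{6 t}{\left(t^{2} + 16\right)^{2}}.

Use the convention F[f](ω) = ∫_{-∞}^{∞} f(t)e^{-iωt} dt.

F(ω) = - \frac{3 i \pi \omega e^{- 4 \left|{\omega}\right|}}{4}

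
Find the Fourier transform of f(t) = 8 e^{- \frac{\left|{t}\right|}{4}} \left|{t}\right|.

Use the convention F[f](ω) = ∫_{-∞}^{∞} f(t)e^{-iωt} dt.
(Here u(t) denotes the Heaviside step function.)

F(ω) = \frac{256 \left(1 - 16 \omega^{2}\right)}{\left(16 \omega^{2} + 1\right)^{2}}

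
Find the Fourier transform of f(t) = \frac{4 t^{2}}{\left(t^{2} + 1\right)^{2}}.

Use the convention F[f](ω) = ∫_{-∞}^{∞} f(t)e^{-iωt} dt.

F(ω) = 2 \pi \left(1 - \left|{\omega}\right|\right) e^{- \left|{\omega}\right|}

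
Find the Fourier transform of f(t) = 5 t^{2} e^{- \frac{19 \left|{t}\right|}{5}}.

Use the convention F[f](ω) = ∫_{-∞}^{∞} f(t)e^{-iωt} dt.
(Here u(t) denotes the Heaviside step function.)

F(ω) = \frac{47500 \left(361 - 75 \omega^{2}\right)}{\left(25 \omega^{2} + 361\right)^{3}}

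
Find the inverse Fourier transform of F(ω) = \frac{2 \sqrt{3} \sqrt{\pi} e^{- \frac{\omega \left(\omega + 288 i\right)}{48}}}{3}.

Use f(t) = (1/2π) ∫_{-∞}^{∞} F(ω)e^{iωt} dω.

f(t) = 4 e^{- 12 \left(t - 6\right)^{2}}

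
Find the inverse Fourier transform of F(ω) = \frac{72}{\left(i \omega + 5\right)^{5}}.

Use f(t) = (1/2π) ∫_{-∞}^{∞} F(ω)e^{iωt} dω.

f(t) = 3 t^{4} e^{- 5 t} u\left(t\right)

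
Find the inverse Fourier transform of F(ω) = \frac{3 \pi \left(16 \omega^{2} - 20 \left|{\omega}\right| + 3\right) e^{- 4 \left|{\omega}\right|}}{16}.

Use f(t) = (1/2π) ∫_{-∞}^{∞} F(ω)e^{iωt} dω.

f(t) = \frac{6 t^{4}}{\left(t^{2} + 16\right)^{3}}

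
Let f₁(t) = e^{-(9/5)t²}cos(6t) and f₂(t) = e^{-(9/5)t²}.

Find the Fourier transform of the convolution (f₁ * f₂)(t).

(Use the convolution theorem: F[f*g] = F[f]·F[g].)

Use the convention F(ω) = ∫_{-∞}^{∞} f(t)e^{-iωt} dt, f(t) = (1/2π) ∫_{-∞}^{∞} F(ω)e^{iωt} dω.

F[f₁*f₂](ω) = \frac{5 \pi \left(e^{\frac{10 \omega}{3}} + 1\right) e^{- \frac{5 \omega^{2}}{18} - \frac{5 \omega}{3} - 5}}{18}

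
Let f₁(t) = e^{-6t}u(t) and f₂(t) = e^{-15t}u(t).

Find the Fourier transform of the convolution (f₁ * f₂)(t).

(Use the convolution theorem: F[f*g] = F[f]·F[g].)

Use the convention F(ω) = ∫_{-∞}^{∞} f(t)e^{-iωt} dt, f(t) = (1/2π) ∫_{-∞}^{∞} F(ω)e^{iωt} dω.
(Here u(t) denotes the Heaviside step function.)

F[f₁*f₂](ω) = \frac{1}{\left(i \omega + 6\right) \left(i \omega + 15\right)}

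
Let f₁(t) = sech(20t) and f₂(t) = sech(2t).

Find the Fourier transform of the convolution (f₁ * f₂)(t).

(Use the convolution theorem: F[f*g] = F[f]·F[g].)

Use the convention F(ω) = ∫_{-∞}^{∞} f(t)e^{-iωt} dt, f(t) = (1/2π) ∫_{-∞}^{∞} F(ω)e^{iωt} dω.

F[f₁*f₂](ω) = \frac{\pi^{2}}{40 \cosh{\left(\frac{\pi \omega}{40} \right)} \cosh{\left(\frac{\pi \omega}{4} \right)}}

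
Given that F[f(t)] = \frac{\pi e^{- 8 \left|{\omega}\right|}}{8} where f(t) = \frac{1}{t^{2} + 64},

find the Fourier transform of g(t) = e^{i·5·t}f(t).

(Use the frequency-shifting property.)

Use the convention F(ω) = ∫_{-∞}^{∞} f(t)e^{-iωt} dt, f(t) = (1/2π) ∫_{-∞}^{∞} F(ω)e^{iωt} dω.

F[g](ω) = \frac{\pi e^{- 8 \left|{\omega - 5}\right|}}{8}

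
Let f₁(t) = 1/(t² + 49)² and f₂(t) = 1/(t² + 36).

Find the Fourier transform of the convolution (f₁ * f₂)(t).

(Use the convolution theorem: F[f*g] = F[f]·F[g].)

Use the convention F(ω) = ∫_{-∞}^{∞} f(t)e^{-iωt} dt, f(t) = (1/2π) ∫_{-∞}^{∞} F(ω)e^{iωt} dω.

F[f₁*f₂](ω) = \frac{\pi^{2} \left(7 \left|{\omega}\right| + 1\right) e^{- 13 \left|{\omega}\right|}}{4116}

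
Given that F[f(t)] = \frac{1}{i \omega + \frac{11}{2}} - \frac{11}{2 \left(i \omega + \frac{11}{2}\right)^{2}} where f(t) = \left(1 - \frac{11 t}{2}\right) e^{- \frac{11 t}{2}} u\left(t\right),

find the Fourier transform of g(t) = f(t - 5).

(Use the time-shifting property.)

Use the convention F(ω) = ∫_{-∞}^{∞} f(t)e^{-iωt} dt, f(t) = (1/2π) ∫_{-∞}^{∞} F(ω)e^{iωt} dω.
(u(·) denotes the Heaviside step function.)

F[g](ω) = \frac{4 i \omega e^{- 5 i \omega}}{- 4 \omega^{2} + 44 i \omega + 121}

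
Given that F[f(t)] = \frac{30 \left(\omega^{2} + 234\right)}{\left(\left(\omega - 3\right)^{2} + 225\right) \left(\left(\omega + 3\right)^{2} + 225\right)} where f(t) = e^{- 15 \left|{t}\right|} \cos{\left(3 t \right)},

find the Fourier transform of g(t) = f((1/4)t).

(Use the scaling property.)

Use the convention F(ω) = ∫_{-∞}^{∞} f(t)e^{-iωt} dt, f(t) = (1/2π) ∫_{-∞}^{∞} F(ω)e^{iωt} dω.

F[g](ω) = \frac{60 \left(8 \omega^{2} + 117\right)}{64 \omega^{4} + 1728 \omega^{2} + 13689}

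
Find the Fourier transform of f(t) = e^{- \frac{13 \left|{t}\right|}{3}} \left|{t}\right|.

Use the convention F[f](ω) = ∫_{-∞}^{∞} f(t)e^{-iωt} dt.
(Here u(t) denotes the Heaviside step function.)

F(ω) = \frac{18 \left(169 - 9 \omega^{2}\right)}{\left(9 \omega^{2} + 169\right)^{2}}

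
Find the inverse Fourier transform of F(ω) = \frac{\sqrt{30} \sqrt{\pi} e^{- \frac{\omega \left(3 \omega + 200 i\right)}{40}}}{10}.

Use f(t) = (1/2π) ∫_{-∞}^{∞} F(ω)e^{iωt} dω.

f(t) = e^{- \frac{10 \left(t - 5\right)^{2}}{3}}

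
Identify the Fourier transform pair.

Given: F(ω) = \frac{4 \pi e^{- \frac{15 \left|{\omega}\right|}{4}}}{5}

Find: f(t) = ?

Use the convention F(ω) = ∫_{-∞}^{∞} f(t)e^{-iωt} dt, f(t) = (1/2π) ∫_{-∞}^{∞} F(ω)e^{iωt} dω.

f(t) = \frac{3}{t^{2} + \frac{225}{16}}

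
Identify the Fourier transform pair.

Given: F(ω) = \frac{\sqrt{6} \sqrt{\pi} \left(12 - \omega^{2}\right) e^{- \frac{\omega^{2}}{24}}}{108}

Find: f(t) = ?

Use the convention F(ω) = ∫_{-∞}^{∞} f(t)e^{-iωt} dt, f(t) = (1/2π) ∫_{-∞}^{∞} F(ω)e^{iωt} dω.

f(t) = 8 t^{2} e^{- 6 t^{2}}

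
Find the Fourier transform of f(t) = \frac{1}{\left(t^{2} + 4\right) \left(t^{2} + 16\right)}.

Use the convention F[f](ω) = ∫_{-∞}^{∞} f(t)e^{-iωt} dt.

F(ω) = \frac{\pi \left(2 e^{2 \left|{\omega}\right|} - 1\right) e^{- 4 \left|{\omega}\right|}}{48}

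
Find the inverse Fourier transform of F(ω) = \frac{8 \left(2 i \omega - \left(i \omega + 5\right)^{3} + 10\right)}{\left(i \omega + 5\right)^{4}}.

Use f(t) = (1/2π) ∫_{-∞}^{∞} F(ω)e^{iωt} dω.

f(t) = 8 \left(t^{2} - 1\right) e^{- 5 t} u\left(t\right)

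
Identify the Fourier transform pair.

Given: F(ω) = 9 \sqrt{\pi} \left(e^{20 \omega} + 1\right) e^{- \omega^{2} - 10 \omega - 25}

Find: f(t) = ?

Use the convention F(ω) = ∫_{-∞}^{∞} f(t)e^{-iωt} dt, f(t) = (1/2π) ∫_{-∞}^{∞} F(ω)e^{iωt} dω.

f(t) = 9 e^{- \frac{t^{2}}{4}} \cos{\left(5 t \right)}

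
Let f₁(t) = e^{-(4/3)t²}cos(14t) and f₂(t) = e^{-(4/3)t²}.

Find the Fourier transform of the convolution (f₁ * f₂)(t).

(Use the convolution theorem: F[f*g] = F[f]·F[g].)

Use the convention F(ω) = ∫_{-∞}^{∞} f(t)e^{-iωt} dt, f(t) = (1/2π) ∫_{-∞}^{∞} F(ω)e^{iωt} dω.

F[f₁*f₂](ω) = \frac{3 \pi \left(e^{\frac{21 \omega}{2}} + 1\right) e^{- \frac{3 \omega^{2}}{8} - \frac{21 \omega}{4} - \frac{147}{4}}}{8}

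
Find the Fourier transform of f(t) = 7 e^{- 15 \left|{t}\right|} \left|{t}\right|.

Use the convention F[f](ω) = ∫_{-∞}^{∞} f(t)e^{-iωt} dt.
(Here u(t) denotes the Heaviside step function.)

F(ω) = \frac{14 \left(225 - \omega^{2}\right)}{\left(\omega^{2} + 225\right)^{2}}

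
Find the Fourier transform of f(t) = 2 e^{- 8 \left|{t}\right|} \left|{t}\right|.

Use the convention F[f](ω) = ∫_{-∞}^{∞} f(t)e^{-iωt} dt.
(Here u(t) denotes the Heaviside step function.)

F(ω) = \frac{4 \left(64 - \omega^{2}\right)}{\left(\omega^{2} + 64\right)^{2}}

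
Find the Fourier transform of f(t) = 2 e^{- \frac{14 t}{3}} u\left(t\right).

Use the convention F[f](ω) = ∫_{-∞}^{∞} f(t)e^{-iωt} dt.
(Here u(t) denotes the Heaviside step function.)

F(ω) = \frac{6}{3 i \omega + 14}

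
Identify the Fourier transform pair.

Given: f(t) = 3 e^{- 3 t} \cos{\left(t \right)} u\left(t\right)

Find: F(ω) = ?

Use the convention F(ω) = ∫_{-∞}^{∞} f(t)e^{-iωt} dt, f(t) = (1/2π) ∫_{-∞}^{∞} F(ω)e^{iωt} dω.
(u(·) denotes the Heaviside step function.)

F(ω) = \frac{3 \left(i \omega + 3\right)}{\left(i \omega + 3\right)^{2} + 1}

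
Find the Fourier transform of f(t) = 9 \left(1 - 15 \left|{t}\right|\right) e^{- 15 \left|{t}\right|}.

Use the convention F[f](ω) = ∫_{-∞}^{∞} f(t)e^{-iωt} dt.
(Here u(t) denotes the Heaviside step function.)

F(ω) = \frac{540 \omega^{2}}{\left(\omega^{2} + 225\right)^{2}}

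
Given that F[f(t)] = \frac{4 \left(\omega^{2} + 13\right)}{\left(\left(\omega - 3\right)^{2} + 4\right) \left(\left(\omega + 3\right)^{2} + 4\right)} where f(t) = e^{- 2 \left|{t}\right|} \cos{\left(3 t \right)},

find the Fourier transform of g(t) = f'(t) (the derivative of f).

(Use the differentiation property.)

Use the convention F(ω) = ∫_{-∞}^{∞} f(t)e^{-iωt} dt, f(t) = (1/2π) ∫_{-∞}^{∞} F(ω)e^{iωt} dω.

F[g](ω) = \frac{4 i \omega \left(\omega^{2} + 13\right)}{\omega^{4} - 10 \omega^{2} + 169}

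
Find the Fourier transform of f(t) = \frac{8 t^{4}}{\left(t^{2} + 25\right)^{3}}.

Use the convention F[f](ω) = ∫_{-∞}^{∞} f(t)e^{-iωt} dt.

F(ω) = \frac{\pi \left(25 \omega^{2} - 25 \left|{\omega}\right| + 3\right) e^{- 5 \left|{\omega}\right|}}{5}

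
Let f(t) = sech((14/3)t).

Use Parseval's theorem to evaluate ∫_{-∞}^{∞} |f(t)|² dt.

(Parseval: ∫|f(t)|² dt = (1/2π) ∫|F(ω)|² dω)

∫|f(t)|² dt = \frac{3}{7}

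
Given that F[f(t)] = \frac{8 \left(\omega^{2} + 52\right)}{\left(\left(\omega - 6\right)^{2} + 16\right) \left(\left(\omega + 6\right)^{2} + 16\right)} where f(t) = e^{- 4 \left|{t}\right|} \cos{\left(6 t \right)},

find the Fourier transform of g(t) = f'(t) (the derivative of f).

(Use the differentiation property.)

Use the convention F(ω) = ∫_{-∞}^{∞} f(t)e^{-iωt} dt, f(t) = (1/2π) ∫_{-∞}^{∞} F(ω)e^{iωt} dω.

F[g](ω) = \frac{8 i \omega \left(\omega^{2} + 52\right)}{\omega^{4} - 40 \omega^{2} + 2704}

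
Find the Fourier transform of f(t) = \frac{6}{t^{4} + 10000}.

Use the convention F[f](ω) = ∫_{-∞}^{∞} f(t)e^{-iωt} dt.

F(ω) = \frac{3 \pi e^{- 5 \sqrt{2} \left|{\omega}\right|} \sin{\left(5 \sqrt{2} \left|{\omega}\right| + \frac{\pi}{4} \right)}}{500}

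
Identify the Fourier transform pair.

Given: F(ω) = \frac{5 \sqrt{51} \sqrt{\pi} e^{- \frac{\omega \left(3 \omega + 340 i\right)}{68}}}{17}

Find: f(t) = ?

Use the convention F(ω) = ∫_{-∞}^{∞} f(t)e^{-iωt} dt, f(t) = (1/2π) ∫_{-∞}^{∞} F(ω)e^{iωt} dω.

f(t) = 5 e^{- \frac{17 \left(t - 5\right)^{2}}{3}}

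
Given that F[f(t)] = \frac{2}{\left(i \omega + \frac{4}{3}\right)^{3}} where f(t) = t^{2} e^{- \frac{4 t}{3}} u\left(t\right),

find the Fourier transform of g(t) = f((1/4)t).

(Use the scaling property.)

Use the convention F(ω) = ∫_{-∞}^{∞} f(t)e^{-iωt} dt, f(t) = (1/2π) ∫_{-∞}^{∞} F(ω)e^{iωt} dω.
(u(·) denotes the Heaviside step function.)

F[g](ω) = \frac{27}{8 \left(3 i \omega + 1\right)^{3}}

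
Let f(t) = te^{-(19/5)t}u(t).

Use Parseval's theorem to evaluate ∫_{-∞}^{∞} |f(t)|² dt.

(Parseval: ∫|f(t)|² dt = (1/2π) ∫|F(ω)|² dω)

∫|f(t)|² dt = \frac{125}{27436}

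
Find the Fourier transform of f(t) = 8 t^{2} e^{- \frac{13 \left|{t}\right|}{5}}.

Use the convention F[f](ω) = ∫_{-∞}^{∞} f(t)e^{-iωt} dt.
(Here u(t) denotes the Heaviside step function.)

F(ω) = \frac{52000 \left(169 - 75 \omega^{2}\right)}{\left(25 \omega^{2} + 169\right)^{3}}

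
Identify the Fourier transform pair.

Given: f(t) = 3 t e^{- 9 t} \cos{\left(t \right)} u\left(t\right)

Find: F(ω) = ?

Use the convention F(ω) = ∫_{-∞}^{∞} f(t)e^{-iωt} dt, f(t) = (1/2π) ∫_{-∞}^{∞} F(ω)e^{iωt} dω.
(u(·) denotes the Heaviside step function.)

F(ω) = \frac{3 \left(\left(i \omega + 9\right)^{2} - 1\right)}{\left(\left(i \omega + 9\right)^{2} + 1\right)^{2}}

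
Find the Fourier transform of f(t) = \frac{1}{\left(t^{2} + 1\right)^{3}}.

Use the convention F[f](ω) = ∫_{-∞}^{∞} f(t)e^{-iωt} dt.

F(ω) = \frac{\pi \left(\omega^{2} + 3 \left|{\omega}\right| + 3\right) e^{- \left|{\omega}\right|}}{8}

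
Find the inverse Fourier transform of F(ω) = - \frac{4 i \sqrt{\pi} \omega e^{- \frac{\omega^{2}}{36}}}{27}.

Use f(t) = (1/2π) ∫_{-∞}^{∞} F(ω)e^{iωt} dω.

f(t) = 8 t e^{- 9 t^{2}}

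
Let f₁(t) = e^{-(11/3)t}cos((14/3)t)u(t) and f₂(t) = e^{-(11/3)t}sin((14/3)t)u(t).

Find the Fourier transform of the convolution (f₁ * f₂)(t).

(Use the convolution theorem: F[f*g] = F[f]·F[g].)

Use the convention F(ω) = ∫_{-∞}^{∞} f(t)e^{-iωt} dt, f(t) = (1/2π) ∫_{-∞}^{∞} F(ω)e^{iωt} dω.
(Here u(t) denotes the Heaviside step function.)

F[f₁*f₂](ω) = \frac{126 \left(3 i \omega + 11\right)}{\left(\left(3 i \omega + 11\right)^{2} + 196\right)^{2}}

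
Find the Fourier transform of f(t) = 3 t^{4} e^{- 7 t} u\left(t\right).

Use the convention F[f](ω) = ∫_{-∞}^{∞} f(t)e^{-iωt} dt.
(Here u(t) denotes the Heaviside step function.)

F(ω) = \frac{72}{\left(i \omega + 7\right)^{5}}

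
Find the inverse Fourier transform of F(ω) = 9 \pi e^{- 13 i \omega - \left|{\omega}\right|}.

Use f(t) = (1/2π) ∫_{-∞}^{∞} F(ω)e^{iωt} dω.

f(t) = \frac{9}{\left(t - 13\right)^{2} + 1}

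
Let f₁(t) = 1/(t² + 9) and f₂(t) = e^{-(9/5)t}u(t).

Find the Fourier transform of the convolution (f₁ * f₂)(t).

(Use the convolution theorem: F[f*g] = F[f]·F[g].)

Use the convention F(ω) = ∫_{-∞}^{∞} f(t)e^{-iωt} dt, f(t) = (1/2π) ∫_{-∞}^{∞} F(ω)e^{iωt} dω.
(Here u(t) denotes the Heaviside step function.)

F[f₁*f₂](ω) = \frac{5 \pi e^{- 3 \left|{\omega}\right|}}{3 \left(5 i \omega + 9\right)}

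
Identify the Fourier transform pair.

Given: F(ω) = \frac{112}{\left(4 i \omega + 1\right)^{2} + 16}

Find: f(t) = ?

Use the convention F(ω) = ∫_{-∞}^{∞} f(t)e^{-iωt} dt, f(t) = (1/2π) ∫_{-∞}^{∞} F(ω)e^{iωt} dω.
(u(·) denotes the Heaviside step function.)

f(t) = 7 e^{- \frac{t}{4}} \sin{\left(t \right)} u\left(t\right)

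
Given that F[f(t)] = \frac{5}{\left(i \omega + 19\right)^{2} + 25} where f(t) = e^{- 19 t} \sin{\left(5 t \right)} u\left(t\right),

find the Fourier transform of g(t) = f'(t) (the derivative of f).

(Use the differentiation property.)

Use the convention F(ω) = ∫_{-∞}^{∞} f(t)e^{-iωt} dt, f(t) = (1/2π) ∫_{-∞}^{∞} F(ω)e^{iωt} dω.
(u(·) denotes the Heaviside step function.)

F[g](ω) = \frac{5 i \omega}{\left(i \omega + 19\right)^{2} + 25}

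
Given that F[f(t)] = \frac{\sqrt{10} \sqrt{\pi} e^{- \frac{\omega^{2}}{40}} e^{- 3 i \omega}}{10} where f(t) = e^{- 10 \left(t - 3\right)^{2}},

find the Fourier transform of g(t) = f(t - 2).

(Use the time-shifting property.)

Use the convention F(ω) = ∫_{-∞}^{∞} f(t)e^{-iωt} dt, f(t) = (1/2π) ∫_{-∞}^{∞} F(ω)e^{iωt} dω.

F[g](ω) = \frac{\sqrt{10} \sqrt{\pi} e^{- \frac{\omega \left(\omega + 200 i\right)}{40}}}{10}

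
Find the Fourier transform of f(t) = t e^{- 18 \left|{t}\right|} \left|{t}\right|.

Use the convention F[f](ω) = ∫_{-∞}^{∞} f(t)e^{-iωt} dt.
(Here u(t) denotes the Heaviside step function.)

F(ω) = \frac{4 i \omega \left(\omega^{2} - 972\right)}{\left(\omega^{2} + 324\right)^{3}}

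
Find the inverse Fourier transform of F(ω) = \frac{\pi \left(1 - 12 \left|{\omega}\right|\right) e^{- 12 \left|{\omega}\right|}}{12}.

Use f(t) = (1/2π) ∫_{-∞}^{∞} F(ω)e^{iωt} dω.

f(t) = \frac{2 t^{2}}{\left(t^{2} + 144\right)^{2}}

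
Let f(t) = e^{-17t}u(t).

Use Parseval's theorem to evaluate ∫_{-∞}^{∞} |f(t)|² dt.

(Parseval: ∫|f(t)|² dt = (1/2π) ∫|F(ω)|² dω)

∫|f(t)|² dt = \frac{1}{34}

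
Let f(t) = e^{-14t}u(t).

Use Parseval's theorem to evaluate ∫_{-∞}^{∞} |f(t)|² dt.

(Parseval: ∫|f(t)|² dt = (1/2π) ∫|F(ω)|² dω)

∫|f(t)|² dt = \frac{1}{28}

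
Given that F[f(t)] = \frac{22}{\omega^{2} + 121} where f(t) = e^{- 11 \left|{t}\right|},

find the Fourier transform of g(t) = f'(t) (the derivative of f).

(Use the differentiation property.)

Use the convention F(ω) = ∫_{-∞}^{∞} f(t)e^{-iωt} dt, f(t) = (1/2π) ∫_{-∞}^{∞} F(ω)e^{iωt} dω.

F[g](ω) = \frac{22 i \omega}{\omega^{2} + 121}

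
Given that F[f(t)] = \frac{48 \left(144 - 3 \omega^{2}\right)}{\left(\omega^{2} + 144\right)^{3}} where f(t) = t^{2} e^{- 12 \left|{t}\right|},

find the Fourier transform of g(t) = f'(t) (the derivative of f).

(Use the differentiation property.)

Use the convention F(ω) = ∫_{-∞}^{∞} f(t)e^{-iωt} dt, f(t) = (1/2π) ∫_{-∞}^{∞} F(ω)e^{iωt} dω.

F[g](ω) = - \frac{144 i \omega \left(\omega^{2} - 48\right)}{\left(\omega^{2} + 144\right)^{3}}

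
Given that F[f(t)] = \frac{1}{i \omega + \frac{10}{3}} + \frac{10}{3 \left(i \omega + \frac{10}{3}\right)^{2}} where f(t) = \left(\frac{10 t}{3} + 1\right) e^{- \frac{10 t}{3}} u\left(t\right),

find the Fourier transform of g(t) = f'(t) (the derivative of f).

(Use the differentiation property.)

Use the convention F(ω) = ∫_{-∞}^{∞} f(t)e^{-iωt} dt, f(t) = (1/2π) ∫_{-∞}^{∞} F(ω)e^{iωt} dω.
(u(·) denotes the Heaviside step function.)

F[g](ω) = \frac{3 \omega \left(3 \omega - 20 i\right)}{9 \omega^{2} - 60 i \omega - 100}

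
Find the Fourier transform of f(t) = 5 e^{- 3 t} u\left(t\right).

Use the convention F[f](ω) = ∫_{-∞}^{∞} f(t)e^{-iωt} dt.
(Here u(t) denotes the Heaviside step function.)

F(ω) = \frac{5}{i \omega + 3}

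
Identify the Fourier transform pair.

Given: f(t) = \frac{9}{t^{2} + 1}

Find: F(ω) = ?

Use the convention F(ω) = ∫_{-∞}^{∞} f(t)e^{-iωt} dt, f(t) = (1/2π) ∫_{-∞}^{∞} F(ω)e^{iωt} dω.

F(ω) = 9 \pi e^{- \left|{\omega}\right|}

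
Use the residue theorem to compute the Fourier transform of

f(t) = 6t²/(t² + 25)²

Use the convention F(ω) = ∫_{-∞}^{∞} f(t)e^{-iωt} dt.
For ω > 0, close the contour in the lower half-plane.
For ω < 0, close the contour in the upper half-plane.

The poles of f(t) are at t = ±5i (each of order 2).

Let g(z) = f(z)e^{-iωz}; for large |z| the factor e^{-iωz} decays in the lower half-plane when ω > 0 and in the upper half-plane when ω < 0.

Case ω > 0 (lower half-plane, clockwise contour ⇒ F(ω) = -2πi·ΣRes):
  Res_{z = - 5 i} g(z) = \frac{3 i \left(1 - 5 \omega\right) e^{- 5 \omega}}{10} (pole of order 2)
  F(ω) = -2πi·ΣRes = \frac{3 \pi \left(1 - 5 \omega\right) e^{- 5 \omega}}{5}

Case ω < 0 (upper half-plane, counterclockwise contour ⇒ F(ω) = +2πi·ΣRes):
  Res_{z = 5 i} g(z) = \frac{3 i \left(- 5 \omega - 1\right) e^{5 \omega}}{10} (pole of order 2)
  F(ω) = 2πi·ΣRes = \frac{3 \pi \left(5 \omega + 1\right) e^{5 \omega}}{5}

Both cases combine into a single formula in |ω|:

F(ω) = \frac{3 \pi \left(1 - 5 \left|{\omega}\right|\right) e^{- 5 \left|{\omega}\right|}}{5}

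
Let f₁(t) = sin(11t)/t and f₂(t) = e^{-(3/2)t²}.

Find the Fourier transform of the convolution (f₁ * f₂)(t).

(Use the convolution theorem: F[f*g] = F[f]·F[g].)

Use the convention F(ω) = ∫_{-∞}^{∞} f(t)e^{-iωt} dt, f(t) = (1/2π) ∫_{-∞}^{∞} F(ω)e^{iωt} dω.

F[f₁*f₂](ω) = \begin{cases} \frac{\sqrt{6} \pi^{\frac{3}{2}} e^{- \frac{\omega^{2}}{6}}}{3} & \text{for}\: \omega > -11 \wedge \omega < 11 \\0 & \text{otherwise} \end{cases}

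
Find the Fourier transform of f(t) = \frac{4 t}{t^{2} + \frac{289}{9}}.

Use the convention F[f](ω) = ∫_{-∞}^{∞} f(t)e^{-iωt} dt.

F(ω) = - 4 i \pi e^{- \frac{17 \left|{\omega}\right|}{3}} \operatorname{sign}{\left(\omega \right)}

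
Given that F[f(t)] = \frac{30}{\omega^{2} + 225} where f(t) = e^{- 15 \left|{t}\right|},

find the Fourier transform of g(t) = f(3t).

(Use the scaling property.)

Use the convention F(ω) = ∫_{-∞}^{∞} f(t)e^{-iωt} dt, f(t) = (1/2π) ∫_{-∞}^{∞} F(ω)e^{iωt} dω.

F[g](ω) = \frac{90}{\omega^{2} + 2025}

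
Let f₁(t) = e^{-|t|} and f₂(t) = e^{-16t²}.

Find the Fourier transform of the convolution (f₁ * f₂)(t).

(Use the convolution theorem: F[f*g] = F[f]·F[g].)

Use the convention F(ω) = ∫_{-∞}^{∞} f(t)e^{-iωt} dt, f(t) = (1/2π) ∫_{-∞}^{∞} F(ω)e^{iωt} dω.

F[f₁*f₂](ω) = \frac{\sqrt{\pi} e^{- \frac{\omega^{2}}{64}}}{2 \left(\omega^{2} + 1\right)}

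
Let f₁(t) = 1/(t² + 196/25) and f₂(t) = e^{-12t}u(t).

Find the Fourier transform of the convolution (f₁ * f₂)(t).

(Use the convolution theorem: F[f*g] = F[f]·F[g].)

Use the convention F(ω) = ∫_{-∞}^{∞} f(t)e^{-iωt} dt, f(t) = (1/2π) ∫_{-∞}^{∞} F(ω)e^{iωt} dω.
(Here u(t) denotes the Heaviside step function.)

F[f₁*f₂](ω) = \frac{5 \pi e^{- \frac{14 \left|{\omega}\right|}{5}}}{14 \left(i \omega + 12\right)}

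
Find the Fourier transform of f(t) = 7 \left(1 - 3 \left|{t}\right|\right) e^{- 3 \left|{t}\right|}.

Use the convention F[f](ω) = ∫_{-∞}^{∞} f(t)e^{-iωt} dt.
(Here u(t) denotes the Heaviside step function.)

F(ω) = \frac{84 \omega^{2}}{\left(\omega^{2} + 9\right)^{2}}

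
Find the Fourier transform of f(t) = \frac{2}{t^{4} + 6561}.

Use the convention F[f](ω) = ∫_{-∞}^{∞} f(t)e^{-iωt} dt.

F(ω) = \frac{2 \pi e^{- \frac{9 \sqrt{2} \left|{\omega}\right|}{2}} \sin{\left(\frac{9 \sqrt{2} \left|{\omega}\right|}{2} + \frac{\pi}{4} \right)}}{729}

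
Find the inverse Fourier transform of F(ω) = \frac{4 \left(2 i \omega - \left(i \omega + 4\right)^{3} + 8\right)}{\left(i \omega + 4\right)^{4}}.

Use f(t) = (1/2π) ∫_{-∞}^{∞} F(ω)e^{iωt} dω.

f(t) = 4 \left(t^{2} - 1\right) e^{- 4 t} u\left(t\right)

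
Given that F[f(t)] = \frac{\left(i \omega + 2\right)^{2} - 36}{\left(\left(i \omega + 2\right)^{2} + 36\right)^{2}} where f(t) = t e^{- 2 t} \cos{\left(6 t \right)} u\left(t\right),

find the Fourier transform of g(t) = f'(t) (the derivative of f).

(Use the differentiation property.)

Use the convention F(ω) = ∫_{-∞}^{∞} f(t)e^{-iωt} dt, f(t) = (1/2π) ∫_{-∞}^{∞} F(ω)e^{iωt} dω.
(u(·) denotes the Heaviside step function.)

F[g](ω) = \frac{i \omega \left(\left(i \omega + 2\right)^{2} - 36\right)}{\left(\left(i \omega + 2\right)^{2} + 36\right)^{2}}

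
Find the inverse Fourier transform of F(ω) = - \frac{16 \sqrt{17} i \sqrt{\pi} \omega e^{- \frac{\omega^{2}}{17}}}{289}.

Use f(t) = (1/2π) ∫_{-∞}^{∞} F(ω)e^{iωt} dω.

f(t) = 4 t e^{- \frac{17 t^{2}}{4}}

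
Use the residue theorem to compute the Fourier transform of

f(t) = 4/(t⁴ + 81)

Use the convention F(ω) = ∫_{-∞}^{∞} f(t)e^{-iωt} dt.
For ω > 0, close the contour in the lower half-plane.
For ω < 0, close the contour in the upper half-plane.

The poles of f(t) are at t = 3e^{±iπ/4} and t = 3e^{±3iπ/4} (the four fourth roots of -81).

Let g(z) = f(z)e^{-iωz}; for large |z| the factor e^{-iωz} decays in the lower half-plane when ω > 0 and in the upper half-plane when ω < 0.

Case ω > 0 (lower half-plane, clockwise contour ⇒ F(ω) = -2πi·ΣRes):
  Res_{z = - \frac{3 \sqrt{2}}{2} - \frac{3 \sqrt{2} i}{2}} g(z) = \frac{\sqrt{2} i \left(1 - i\right) e^{\frac{3 \sqrt{2} \omega \left(-1 + i\right)}{2}}}{54}
  Res_{z = \frac{3 \sqrt{2}}{2} - \frac{3 \sqrt{2} i}{2}} g(z) = \frac{\sqrt{2} i \left(1 + i\right) e^{- \frac{3 \sqrt{2} \omega \left(1 + i\right)}{2}}}{54}
  F(ω) = -2πi·ΣRes = \frac{\sqrt{2} \pi \left(\left(1 - i\right) e^{3 \sqrt{2} i \omega} + 1 + i\right) e^{- \frac{3 \sqrt{2} \omega \left(1 + i\right)}{2}}}{27} = \frac{4 \pi e^{- \frac{3 \sqrt{2} \omega}{2}} \sin{\left(\frac{3 \sqrt{2} \omega}{2} + \frac{\pi}{4} \right)}}{27}

Case ω < 0 (upper half-plane, counterclockwise contour ⇒ F(ω) = +2πi·ΣRes):
  Res_{z = \frac{3 \sqrt{2}}{2} + \frac{3 \sqrt{2} i}{2}} g(z) = \frac{\sqrt{2} i \left(-1 + i\right) e^{\frac{3 \sqrt{2} \omega \left(1 - i\right)}{2}}}{54}
  Res_{z = - \frac{3 \sqrt{2}}{2} + \frac{3 \sqrt{2} i}{2}} g(z) = \frac{\sqrt{2} \left(1 - i\right) e^{\frac{3 \sqrt{2} \omega \left(1 + i\right)}{2}}}{54}
  F(ω) = 2πi·ΣRes = - \frac{\sqrt{2} i \pi \left(i \left(1 - i\right) e^{\frac{3 \sqrt{2} \omega \left(1 - i\right)}{2}} - \left(1 - i\right) e^{\frac{3 \sqrt{2} \omega \left(1 + i\right)}{2}}\right)}{27} = \frac{4 \pi e^{\frac{3 \sqrt{2} \omega}{2}} \cos{\left(\frac{3 \sqrt{2} \omega}{2} + \frac{\pi}{4} \right)}}{27}

Both cases combine into a single formula in |ω|:

F(ω) = \frac{4 \pi e^{- \frac{3 \sqrt{2} \left|{\omega}\right|}{2}} \sin{\left(\frac{3 \sqrt{2} \left|{\omega}\right|}{2} + \frac{\pi}{4} \right)}}{27}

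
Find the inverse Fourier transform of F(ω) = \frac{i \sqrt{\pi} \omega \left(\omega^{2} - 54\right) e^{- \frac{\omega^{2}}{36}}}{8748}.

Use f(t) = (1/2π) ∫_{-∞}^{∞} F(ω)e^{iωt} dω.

f(t) = 2 t^{3} e^{- 9 t^{2}}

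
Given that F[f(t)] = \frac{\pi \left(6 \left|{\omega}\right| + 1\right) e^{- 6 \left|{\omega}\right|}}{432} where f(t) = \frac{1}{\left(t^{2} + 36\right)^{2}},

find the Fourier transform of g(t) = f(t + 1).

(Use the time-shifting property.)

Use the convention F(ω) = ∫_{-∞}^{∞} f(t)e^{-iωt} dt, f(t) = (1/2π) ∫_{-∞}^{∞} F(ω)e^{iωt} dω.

F[g](ω) = \frac{\pi \left(6 \left|{\omega}\right| + 1\right) e^{i \omega - 6 \left|{\omega}\right|}}{432}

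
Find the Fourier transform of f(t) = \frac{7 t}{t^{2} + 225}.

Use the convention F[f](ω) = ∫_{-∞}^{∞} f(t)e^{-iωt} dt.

F(ω) = - 7 i \pi e^{- 15 \left|{\omega}\right|} \operatorname{sign}{\left(\omega \right)}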